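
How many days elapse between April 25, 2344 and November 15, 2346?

934

April 2344: 30 − 25 = 5 days remain.
Then 30 full months totalling 914 days.
November 1–15, 2346: 15 days.
Total: 5 + 914 + 15 = 934 days.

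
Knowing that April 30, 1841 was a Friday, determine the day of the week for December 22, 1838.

Saturday

Count forward from the earlier date (December 22, 1838) to the later (April 30, 1841):
Day-of-year of December 22, 1838: 356.
Day-of-year of April 30, 1841: 120.
1838 has 365 days, so 365 − 356 = 9 days remain in 1838.
Full years: 1839: 365; 1840: 366. Sum = 731.
Total: 9 + 731 + 120 = 860 days.
860 mod 7 = 6, so 6 days before Friday is Saturday.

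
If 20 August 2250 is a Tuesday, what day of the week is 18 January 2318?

Friday

From August 20, 2250 to August 20, 2317: 67 years, of which 16 contain a Feb 29 — 51×365 + 16×366 = 24471 days.
(2300 is not a leap year (divisible by 100 but not 400).)
August 2317: 31 − 20 = 11 days remain.
Then September (30), October (31), November (30), December (31): 30 + 31 + 30 + 31 = 122 days.
January 1–18, 2318: 18 days.
Residual: 151 days.
Total: 24622 days.
24622 mod 7 = 3, so 3 days after Tuesday is Friday.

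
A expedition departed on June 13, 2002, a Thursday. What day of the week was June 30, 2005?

Thursday

June 13, 2002 → June 13, 2003: 365 days.
June 13, 2003 → June 13, 2004: 366 days (2004 is a leap year).
June 13, 2004 → June 13, 2005: 365 days.
Within June 2005: 30 − 13 = 17 days.
Total: 1113 days.
1113 is a multiple of 7, so June 30, 2005 falls on the same weekday: Thursday.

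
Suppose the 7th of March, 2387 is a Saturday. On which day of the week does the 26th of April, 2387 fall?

Sunday

March 2387: 31 − 7 = 24 days remain.
April 1–26, 2387: 26 days.
Total: 24 + 26 = 50 days.
50 mod 7 = 1, so 1 day after Saturday is Sunday.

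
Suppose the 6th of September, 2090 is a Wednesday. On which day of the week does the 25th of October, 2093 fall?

Day-of-year of September 6, 2090: 249.
Day-of-year of October 25, 2093: 298.
2090 has 365 days, so 365 − 249 = 116 days remain in 2090.
Full years: 2091: 365; 2092: 366. Sum = 731.
Total: 116 + 731 + 298 = 1145 days.
1145 mod 7 = 4, so 4 days after Wednesday is Sunday.

Sunday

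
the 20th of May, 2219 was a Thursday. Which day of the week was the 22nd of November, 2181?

Count forward from the earlier date (November 22, 2181) to the later (May 20, 2219):
Day-of-year of November 22, 2181: 326.
Day-of-year of May 20, 2219: 140.
2181 has 365 days, so 365 − 326 = 39 days remain in 2181.
Full years 2182–2218: 29 common + 8 leap = 29×365 + 8×366 = 13513 days.
Total: 39 + 13513 + 140 = 13692 days.
13692 is a multiple of 7, so the 22nd of November, 2181 falls on the same weekday: Thursday.

Thursday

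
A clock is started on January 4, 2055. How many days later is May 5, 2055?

121

January 2055: 31 − 4 = 27 days remain.
Then February 2055 (28), March (31), April (30): 28 + 31 + 30 = 89 days.
May 1–5, 2055: 5 days.
Total: 27 + 89 + 5 = 121 days.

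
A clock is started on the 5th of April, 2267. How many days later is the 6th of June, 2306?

14306

From April 5, 2267 to April 5, 2306: 39 years, of which 9 contain a Feb 29 — 30×365 + 9×366 = 14244 days.
(2300 is not a leap year (divisible by 100 but not 400).)
April 2306: 30 − 5 = 25 days remain.
Then May (31): 31 days.
June 1–6, 2306: 6 days.
Residual: 62 days.
Total: 14306 days.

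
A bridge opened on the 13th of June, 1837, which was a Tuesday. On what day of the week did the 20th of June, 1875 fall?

Sunday

From June 13, 1837 to June 13, 1875: 38 years, of which 9 contain a Feb 29 — 29×365 + 9×366 = 13879 days.
Within June 1875: 20 − 13 = 7 days.
Total: 13886 days.
13886 mod 7 = 5, so 5 days after Tuesday is Sunday.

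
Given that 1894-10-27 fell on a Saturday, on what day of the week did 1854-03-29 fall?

Count forward from the earlier date (March 29, 1854) to the later (October 27, 1894):
From March 29, 1854 to March 29, 1894: 40 years, of which 10 contain a Feb 29 — 30×365 + 10×366 = 14610 days.
March 1894: 31 − 29 = 2 days remain.
Then April (30), May (31), June (30), July (31), August (31), September (30): 30 + 31 + 30 + 31 + 31 + 30 = 183 days.
October 1–27, 1894: 27 days.
Residual: 212 days.
Total: 14822 days.
14822 mod 7 = 3, so 3 days before Saturday is Wednesday.

Wednesday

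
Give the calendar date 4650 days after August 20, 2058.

May 14, 2071

Count 4650 days after August 20, 2058:
From August 20, 2058 to August 20, 2070: 12 years, of which 3 contain a Feb 29 — 9×365 + 3×366 = 4383 days.
August 2070: 31 − 20 = 11 days remain.
Then September (30), October (31), November (30), December (31), January (31), February 2071 (28), March (31), April (30): 30 + 31 + 30 + 31 + 31 + 28 + 31 + 30 = 242 days.
May 1–14, 2071: 14 days.
Residual: 267 days.
Total: 4650 days.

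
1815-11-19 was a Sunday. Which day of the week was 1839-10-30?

From November 19, 1815 to November 19, 1838: 23 years, of which 6 contain a Feb 29 — 17×365 + 6×366 = 8401 days.
November 1838: 30 − 19 = 11 days remain.
Then 10 full months totalling 304 days.
October 1–30, 1839: 30 days.
Residual: 345 days.
Total: 8746 days.
8746 mod 7 = 3, so 3 days after Sunday is Wednesday.

Wednesday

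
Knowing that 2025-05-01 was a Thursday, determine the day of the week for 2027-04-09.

Friday

May 2025: 31 − 1 = 30 days remain.
Then 22 full months totalling 669 days.
April 1–9, 2027: 9 days.
Total: 30 + 669 + 9 = 708 days.
708 mod 7 = 1, so 1 day after Thursday is Friday.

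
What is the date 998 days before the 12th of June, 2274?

the 18th of September, 2271

Count 998 days before June 12, 2274:
September 18, 2271 → September 18, 2272: 366 days (2272 is a leap year).
September 18, 2272 → September 18, 2273: 365 days.
September 2273: 30 − 18 = 12 days remain.
Then October (31), November (30), December (31), January (31), February 2274 (28), March (31), April (30), May (31): 31 + 30 + 31 + 31 + 28 + 31 + 30 + 31 = 243 days.
June 1–12, 2274: 12 days.
Residual: 267 days.
Total: 998 days.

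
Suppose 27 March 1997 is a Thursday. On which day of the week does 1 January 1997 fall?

Count forward from the earlier date (January 1, 1997) to the later (March 27, 1997):
January 1997: 31 − 1 = 30 days remain.
Then February 1997 (28): 28 days.
March 1–27, 1997: 27 days.
Total: 30 + 28 + 27 = 85 days.
85 mod 7 = 1, so 1 day before Thursday is Wednesday.

Wednesday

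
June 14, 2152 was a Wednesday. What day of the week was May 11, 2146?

Wednesday

Count forward from the earlier date (May 11, 2146) to the later (June 14, 2152):
May 11, 2146 → May 11, 2147: 365 days.
May 11, 2147 → May 11, 2148: 366 days (2148 is a leap year).
May 11, 2148 → May 11, 2149: 365 days.
May 11, 2149 → May 11, 2150: 365 days.
May 11, 2150 → May 11, 2151: 365 days.
May 11, 2151 → May 11, 2152: 366 days (2152 is a leap year).
May 2152: 31 − 11 = 20 days remain.
June 1–14, 2152: 14 days.
Residual: 34 days.
Total: 2226 days.
2226 is a multiple of 7, so May 11, 2146 falls on the same weekday: Wednesday.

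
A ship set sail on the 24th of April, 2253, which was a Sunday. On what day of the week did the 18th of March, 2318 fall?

Monday

Day-of-year of April 24, 2253: 114.
Day-of-year of March 18, 2318: 77.
2253 has 365 days, so 365 − 114 = 251 days remain in 2253.
Full years 2254–2317: 49 common + 15 leap = 49×365 + 15×366 = 23375 days.
Total: 251 + 23375 + 77 = 23703 days.
23703 mod 7 = 1, so 1 day after Sunday is Monday.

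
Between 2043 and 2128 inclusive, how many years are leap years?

Years divisible by 4: 2044, 2048, …, 2128 — 22 in all.
Of these, 2100 is divisible by 100 but not 400, so not leap.
Leap years: 22 − 1 = 21.

21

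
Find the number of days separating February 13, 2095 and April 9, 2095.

February 2095: 28 − 13 = 15 days remain (2095 is not a leap year, so February has 28 days).
Then March (31): 31 days.
April 1–9, 2095: 9 days.
Total: 15 + 31 + 9 = 55 days.

55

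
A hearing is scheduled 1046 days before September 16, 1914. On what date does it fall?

November 5, 1911

Count 1046 days before September 16, 1914:
Day-of-year of November 5, 1911: 309.
Day-of-year of September 16, 1914: 259.
1911 has 365 days, so 365 − 309 = 56 days remain in 1911.
Full years: 1912: 366; 1913: 365. Sum = 731.
Total: 56 + 731 + 259 = 1046 days.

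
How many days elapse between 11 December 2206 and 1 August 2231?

Day-of-year of December 11, 2206: 345.
Day-of-year of August 1, 2231: 213.
2206 has 365 days, so 365 − 345 = 20 days remain in 2206.
Full years 2207–2230: 18 common + 6 leap = 18×365 + 6×366 = 8766 days.
Total: 20 + 8766 + 213 = 8999 days.

8999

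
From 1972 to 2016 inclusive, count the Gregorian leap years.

12

Years divisible by 4 in [1972, 2016]: 1972, 1976, 1980, 1984, 1988, 1992, 1996, 2000, 2004, 2008, 2012, 2016.
2000 is divisible by 400, so still leap.
No century exceptions apply. Count: 12.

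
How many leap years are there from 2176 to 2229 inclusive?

Years divisible by 4: 2176, 2180, …, 2228 — 14 in all.
Of these, 2200 is divisible by 100 but not 400, so not leap.
Leap years: 14 − 1 = 13.

13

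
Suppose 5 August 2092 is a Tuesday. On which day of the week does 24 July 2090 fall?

Count forward from the earlier date (July 24, 2090) to the later (August 5, 2092):
July 2090: 31 − 24 = 7 days remain.
Then 24 full months totalling 731 days.
August 1–5, 2092: 5 days.
Total: 7 + 731 + 5 = 743 days.
743 mod 7 = 1, so 1 day before Tuesday is Monday.

Monday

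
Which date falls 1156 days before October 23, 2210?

August 24, 2207

Count 1156 days before October 23, 2210:
Day-of-year of August 24, 2207: 236.
Day-of-year of October 23, 2210: 296.
2207 has 365 days, so 365 − 236 = 129 days remain in 2207.
Full years: 2208: 366; 2209: 365. Sum = 731.
Total: 129 + 731 + 296 = 1156 days.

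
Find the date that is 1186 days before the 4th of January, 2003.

the 6th of October, 1999

Count 1186 days before January 4, 2003:
Day-of-year of October 6, 1999: 279.
Day-of-year of January 4, 2003: 4.
1999 has 365 days, so 365 − 279 = 86 days remain in 1999.
Full years: 2000: 366; 2001: 365; 2002: 365. Sum = 1096.
Total: 86 + 1096 + 4 = 1186 days.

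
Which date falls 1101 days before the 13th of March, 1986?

the 8th of March, 1983

Count 1101 days before March 13, 1986:
Day-of-year of March 8, 1983: 67.
Day-of-year of March 13, 1986: 72.
1983 has 365 days, so 365 − 67 = 298 days remain in 1983.
Full years: 1984: 366; 1985: 365. Sum = 731.
Total: 298 + 731 + 72 = 1101 days.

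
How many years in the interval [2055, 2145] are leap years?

22

Years divisible by 4: 2056, 2060, …, 2144 — 23 in all.
Of these, 2100 is divisible by 100 but not 400, so not leap.
Leap years: 23 − 1 = 22.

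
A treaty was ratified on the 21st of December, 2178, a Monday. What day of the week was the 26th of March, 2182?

December 21, 2178 → December 21, 2179: 365 days.
December 21, 2179 → December 21, 2180: 366 days (2180 is a leap year).
December 21, 2180 → December 21, 2181: 365 days.
December 2181: 31 − 21 = 10 days remain.
Then January (31), February 2182 (28): 31 + 28 = 59 days.
March 1–26, 2182: 26 days.
Residual: 95 days.
Total: 1191 days.
1191 mod 7 = 1, so 1 day after Monday is Tuesday.

Tuesday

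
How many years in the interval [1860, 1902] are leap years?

Years divisible by 4 in [1860, 1902]: 1860, 1864, 1868, 1872, 1876, 1880, 1884, 1888, 1892, 1896, 1900.
Of these, 1900 is divisible by 100 but not 400, so not leap.
Leap years: 11 − 1 = 10.

10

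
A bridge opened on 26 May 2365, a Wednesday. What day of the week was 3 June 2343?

Count forward from the earlier date (June 3, 2343) to the later (May 26, 2365):
Day-of-year of June 3, 2343: 154.
Day-of-year of May 26, 2365: 146.
2343 has 365 days, so 365 − 154 = 211 days remain in 2343.
Full years 2344–2364: 15 common + 6 leap = 15×365 + 6×366 = 7671 days.
Total: 211 + 7671 + 146 = 8028 days.
8028 mod 7 = 6, so 6 days before Wednesday is Thursday.

Thursday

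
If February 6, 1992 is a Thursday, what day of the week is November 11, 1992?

Wednesday

February 1992: 29 − 6 = 23 days remain (1992 is a leap year, so February has 29 days).
Then March (31), April (30), May (31), June (30), July (31), August (31), September (30), October (31): 31 + 30 + 31 + 30 + 31 + 31 + 30 + 31 = 245 days.
November 1–11, 1992: 11 days.
Total: 23 + 245 + 11 = 279 days.
279 mod 7 = 6, so 6 days after Thursday is Wednesday.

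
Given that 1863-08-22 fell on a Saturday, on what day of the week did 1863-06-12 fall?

Count forward from the earlier date (June 12, 1863) to the later (August 22, 1863):
June 1863: 30 − 12 = 18 days remain.
Then July (31): 31 days.
August 1–22, 1863: 22 days.
Total: 18 + 31 + 22 = 71 days.
71 mod 7 = 1, so 1 day before Saturday is Friday.

Friday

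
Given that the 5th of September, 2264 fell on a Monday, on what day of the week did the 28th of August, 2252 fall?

Count forward from the earlier date (August 28, 2252) to the later (September 5, 2264):
Day-of-year of August 28, 2252: 241.
Day-of-year of September 5, 2264: 249.
2252 has 366 days, so 366 − 241 = 125 days remain in 2252.
Full years 2253–2263: 9 common + 2 leap = 9×365 + 2×366 = 4017 days.
Total: 125 + 4017 + 249 = 4391 days.
4391 mod 7 = 2, so 2 days before Monday is Saturday.

Saturday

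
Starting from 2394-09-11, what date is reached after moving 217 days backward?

2394-02-06

Count 217 days before September 11, 2394:
February 2394: 28 − 6 = 22 days remain (2394 is not a leap year, so February has 28 days).
Then March (31), April (30), May (31), June (30), July (31), August (31): 31 + 30 + 31 + 30 + 31 + 31 = 184 days.
September 1–11, 2394: 11 days.
Total: 22 + 184 + 11 = 217 days.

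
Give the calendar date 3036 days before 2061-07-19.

2053-03-27

Count 3036 days before July 19, 2061:
From March 27, 2053 to March 27, 2061: 8 years, of which 2 contain a Feb 29 — 6×365 + 2×366 = 2922 days.
March 2061: 31 − 27 = 4 days remain.
Then April (30), May (31), June (30): 30 + 31 + 30 = 91 days.
July 1–19, 2061: 19 days.
Residual: 114 days.
Total: 3036 days.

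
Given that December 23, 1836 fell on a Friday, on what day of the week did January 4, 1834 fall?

Count forward from the earlier date (January 4, 1834) to the later (December 23, 1836):
Day-of-year of January 4, 1834: 4.
Day-of-year of December 23, 1836: 358.
1834 has 365 days, so 365 − 4 = 361 days remain in 1834.
Full years: 1835: 365. Sum = 365.
Total: 361 + 365 + 358 = 1084 days.
1084 mod 7 = 6, so 6 days before Friday is Saturday.

Saturday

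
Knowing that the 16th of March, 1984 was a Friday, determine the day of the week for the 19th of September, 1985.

Thursday

March 16, 1984 → March 16, 1985: 365 days.
March 1985: 31 − 16 = 15 days remain.
Then April (30), May (31), June (30), July (31), August (31): 30 + 31 + 30 + 31 + 31 = 153 days.
September 1–19, 1985: 19 days.
Residual: 187 days.
Total: 552 days.
552 mod 7 = 6, so 6 days after Friday is Thursday.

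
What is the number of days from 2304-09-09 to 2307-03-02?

Day-of-year of September 9, 2304: 253.
Day-of-year of March 2, 2307: 61.
2304 has 366 days, so 366 − 253 = 113 days remain in 2304.
Full years: 2305: 365; 2306: 365. Sum = 730.
Total: 113 + 730 + 61 = 904 days.

904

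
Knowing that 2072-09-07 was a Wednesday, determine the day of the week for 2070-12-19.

Count forward from the earlier date (December 19, 2070) to the later (September 7, 2072):
December 19, 2070 → December 19, 2071: 365 days.
December 2071: 31 − 19 = 12 days remain.
Then January (31), February 2072 (29), March (31), April (30), May (31), June (30), July (31), August (31): 31 + 29 + 31 + 30 + 31 + 30 + 31 + 31 = 244 days.
September 1–7, 2072: 7 days.
Residual: 263 days.
Total: 628 days.
628 mod 7 = 5, so 5 days before Wednesday is Friday.

Friday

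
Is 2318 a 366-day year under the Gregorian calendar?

No

2318 is not a leap year.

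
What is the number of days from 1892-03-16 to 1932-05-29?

Day-of-year of March 16, 1892: 76.
Day-of-year of May 29, 1932: 150.
1892 has 366 days, so 366 − 76 = 290 days remain in 1892.
Full years 1893–1931: 31 common + 8 leap = 31×365 + 8×366 = 14243 days.
Total: 290 + 14243 + 150 = 14683 days.

14683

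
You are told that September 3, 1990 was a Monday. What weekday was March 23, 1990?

Count forward from the earlier date (March 23, 1990) to the later (September 3, 1990):
March 1990: 31 − 23 = 8 days remain.
Then April (30), May (31), June (30), July (31), August (31): 30 + 31 + 30 + 31 + 31 = 153 days.
September 1–3, 1990: 3 days.
Total: 8 + 153 + 3 = 164 days.
164 mod 7 = 3, so 3 days before Monday is Friday.

Friday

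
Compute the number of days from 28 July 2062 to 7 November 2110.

17633

From July 28, 2062 to July 28, 2110: 48 years, of which 11 contain a Feb 29 — 37×365 + 11×366 = 17531 days.
(2100 is not a leap year (divisible by 100 but not 400).)
July 2110: 31 − 28 = 3 days remain.
Then August (31), September (30), October (31): 31 + 30 + 31 = 92 days.
November 1–7, 2110: 7 days.
Residual: 102 days.
Total: 17633 days.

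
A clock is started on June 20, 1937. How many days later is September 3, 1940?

June 20, 1937 → June 20, 1938: 365 days.
June 20, 1938 → June 20, 1939: 365 days.
June 20, 1939 → June 20, 1940: 366 days (1940 is a leap year).
June 1940: 30 − 20 = 10 days remain.
Then July (31), August (31): 31 + 31 = 62 days.
September 1–3, 1940: 3 days.
Residual: 75 days.
Total: 1171 days.

1171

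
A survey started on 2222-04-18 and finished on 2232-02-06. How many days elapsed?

From April 18, 2222 to April 18, 2231: 9 years, of which 2 contain a Feb 29 — 7×365 + 2×366 = 3287 days.
April 2231: 30 − 18 = 12 days remain.
Then 9 full months totalling 276 days.
February 1–6, 2232: 6 days (2232 is a leap year).
Residual: 294 days.
Total: 3581 days.

3581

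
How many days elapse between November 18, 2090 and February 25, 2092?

464

November 18, 2090 → November 18, 2091: 365 days.
November 2091: 30 − 18 = 12 days remain.
Then December (31), January (31): 31 + 31 = 62 days.
February 1–25, 2092: 25 days (2092 is a leap year).
Residual: 99 days.
Total: 464 days.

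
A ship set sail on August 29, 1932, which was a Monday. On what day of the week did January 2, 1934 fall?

Tuesday

August 1932: 31 − 29 = 2 days remain.
Then 16 full months totalling 487 days.
January 1–2, 1934: 2 days.
Total: 2 + 487 + 2 = 491 days.
491 mod 7 = 1, so 1 day after Monday is Tuesday.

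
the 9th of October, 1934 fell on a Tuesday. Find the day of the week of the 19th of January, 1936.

Sunday

October 9, 1934 → October 9, 1935: 365 days.
October 1935: 31 − 9 = 22 days remain.
Then November (30), December (31): 30 + 31 = 61 days.
January 1–19, 1936: 19 days.
Residual: 102 days.
Total: 467 days.
467 mod 7 = 5, so 5 days after Tuesday is Sunday.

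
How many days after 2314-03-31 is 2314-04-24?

24

March 2314: 31 − 31 = 0 days remain.
April 1–24, 2314: 24 days.
Total: 0 + 24 = 24 days.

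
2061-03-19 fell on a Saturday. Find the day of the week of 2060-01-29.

Thursday

Count forward from the earlier date (January 29, 2060) to the later (March 19, 2061):
January 29, 2060 → January 29, 2061: 366 days (2060 is a leap year).
January 2061: 31 − 29 = 2 days remain.
Then February 2061 (28): 28 days.
March 1–19, 2061: 19 days.
Residual: 49 days.
Total: 415 days.
415 mod 7 = 2, so 2 days before Saturday is Thursday.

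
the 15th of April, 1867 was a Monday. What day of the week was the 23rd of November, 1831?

Wednesday

Count forward from the earlier date (November 23, 1831) to the later (April 15, 1867):
From November 23, 1831 to November 23, 1866: 35 years, of which 9 contain a Feb 29 — 26×365 + 9×366 = 12784 days.
November 1866: 30 − 23 = 7 days remain.
Then December (31), January (31), February 1867 (28), March (31): 31 + 31 + 28 + 31 = 121 days.
April 1–15, 1867: 15 days.
Residual: 143 days.
Total: 12927 days.
12927 mod 7 = 5, so 5 days before Monday is Wednesday.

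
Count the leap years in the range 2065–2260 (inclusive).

Years divisible by 4: 2068, 2072, …, 2260 — 49 in all.
Of these, 2100, 2200 are divisible by 100 but not 400, so not leap.
Leap years: 49 − 2 = 47.

47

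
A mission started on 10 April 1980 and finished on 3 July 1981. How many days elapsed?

449

Day-of-year of April 10, 1980: 101.
Day-of-year of July 3, 1981: 184.
1980 has 366 days, so 366 − 101 = 265 days remain in 1980.
Total: 265 + 184 = 449 days.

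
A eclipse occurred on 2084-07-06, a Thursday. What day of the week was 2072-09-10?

Saturday

Count forward from the earlier date (September 10, 2072) to the later (July 6, 2084):
Day-of-year of September 10, 2072: 254.
Day-of-year of July 6, 2084: 188.
2072 has 366 days, so 366 − 254 = 112 days remain in 2072.
Full years 2073–2083: 9 common + 2 leap = 9×365 + 2×366 = 4017 days.
Total: 112 + 4017 + 188 = 4317 days.
4317 mod 7 = 5, so 5 days before Thursday is Saturday.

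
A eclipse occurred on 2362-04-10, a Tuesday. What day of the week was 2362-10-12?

Friday

April 2362: 30 − 10 = 20 days remain.
Then May (31), June (30), July (31), August (31), September (30): 31 + 30 + 31 + 31 + 30 = 153 days.
October 1–12, 2362: 12 days.
Total: 20 + 153 + 12 = 185 days.
185 mod 7 = 3, so 3 days after Tuesday is Friday.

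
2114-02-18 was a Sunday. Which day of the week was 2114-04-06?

Friday

February 2114: 28 − 18 = 10 days remain (2114 is not a leap year, so February has 28 days).
Then March (31): 31 days.
April 1–6, 2114: 6 days.
Total: 10 + 31 + 6 = 47 days.
47 mod 7 = 5, so 5 days after Sunday is Friday.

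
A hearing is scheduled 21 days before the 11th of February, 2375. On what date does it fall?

the 21st of January, 2375

Count 21 days before February 11, 2375:
January 2375: 31 − 21 = 10 days remain.
February 1–11, 2375: 11 days (2375 is not a leap year).
Total: 10 + 11 = 21 days.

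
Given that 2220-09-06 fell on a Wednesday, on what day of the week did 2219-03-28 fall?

Sunday

Count forward from the earlier date (March 28, 2219) to the later (September 6, 2220):
March 2219: 31 − 28 = 3 days remain.
Then 17 full months totalling 519 days.
September 1–6, 2220: 6 days.
Total: 3 + 519 + 6 = 528 days.
528 mod 7 = 3, so 3 days before Wednesday is Sunday.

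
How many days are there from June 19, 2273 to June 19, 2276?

Day-of-year of June 19, 2273: 170.
Day-of-year of June 19, 2276: 171.
2273 has 365 days, so 365 − 170 = 195 days remain in 2273.
Full years: 2274: 365; 2275: 365. Sum = 730.
Total: 195 + 730 + 171 = 1096 days.

1096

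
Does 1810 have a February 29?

No

1810 is not a leap year.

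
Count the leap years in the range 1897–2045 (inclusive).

36

Years divisible by 4: 1900, 1904, …, 2044 — 37 in all.
Of these, 1900 is divisible by 100 but not 400, so not leap.
2000 is divisible by 400, so still leap.
Leap years: 37 − 1 = 36.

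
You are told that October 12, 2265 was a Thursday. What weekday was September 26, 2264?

Count forward from the earlier date (September 26, 2264) to the later (October 12, 2265):
Day-of-year of September 26, 2264: 270.
Day-of-year of October 12, 2265: 285.
2264 has 366 days, so 366 − 270 = 96 days remain in 2264.
Total: 96 + 285 = 381 days.
381 mod 7 = 3, so 3 days before Thursday is Monday.

Monday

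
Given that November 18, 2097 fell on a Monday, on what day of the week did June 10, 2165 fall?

Monday

Day-of-year of November 18, 2097: 322.
Day-of-year of June 10, 2165: 161.
2097 has 365 days, so 365 − 322 = 43 days remain in 2097.
Full years 2098–2164: 51 common + 16 leap = 51×365 + 16×366 = 24471 days.
Total: 43 + 24471 + 161 = 24675 days.
24675 is a multiple of 7, so June 10, 2165 falls on the same weekday: Monday.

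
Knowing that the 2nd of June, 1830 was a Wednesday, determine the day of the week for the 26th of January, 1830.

Tuesday

Count forward from the earlier date (January 26, 1830) to the later (June 2, 1830):
January 1830: 31 − 26 = 5 days remain.
Then February 1830 (28), March (31), April (30), May (31): 28 + 31 + 30 + 31 = 120 days.
June 1–2, 1830: 2 days.
Total: 5 + 120 + 2 = 127 days.
127 mod 7 = 1, so 1 day before Wednesday is Tuesday.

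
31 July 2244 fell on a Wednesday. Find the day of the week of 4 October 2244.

Friday

July 2244: 31 − 31 = 0 days remain.
Then August (31), September (30): 31 + 30 = 61 days.
October 1–4, 2244: 4 days.
Total: 0 + 61 + 4 = 65 days.
65 mod 7 = 2, so 2 days after Wednesday is Friday.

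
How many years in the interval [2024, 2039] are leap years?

Years divisible by 4 in [2024, 2039]: 2024, 2028, 2032, 2036.
No century exceptions apply. Count: 4.

4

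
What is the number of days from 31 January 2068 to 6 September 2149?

29803

From January 31, 2068 to January 31, 2149: 81 years, of which 20 contain a Feb 29 — 61×365 + 20×366 = 29585 days.
(2100 is not a leap year (divisible by 100 but not 400).)
January 2149: 31 − 31 = 0 days remain.
Then February 2149 (28), March (31), April (30), May (31), June (30), July (31), August (31): 28 + 31 + 30 + 31 + 30 + 31 + 31 = 212 days.
September 1–6, 2149: 6 days.
Residual: 218 days.
Total: 29803 days.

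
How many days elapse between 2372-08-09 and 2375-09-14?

Day-of-year of August 9, 2372: 222.
Day-of-year of September 14, 2375: 257.
2372 has 366 days, so 366 − 222 = 144 days remain in 2372.
Full years: 2373: 365; 2374: 365. Sum = 730.
Total: 144 + 730 + 257 = 1131 days.

1131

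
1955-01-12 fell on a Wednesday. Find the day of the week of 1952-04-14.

Count forward from the earlier date (April 14, 1952) to the later (January 12, 1955):
April 14, 1952 → April 14, 1953: 365 days.
April 14, 1953 → April 14, 1954: 365 days.
April 1954: 30 − 14 = 16 days remain.
Then May (31), June (30), July (31), August (31), September (30), October (31), November (30), December (31): 31 + 30 + 31 + 31 + 30 + 31 + 30 + 31 = 245 days.
January 1–12, 1955: 12 days.
Residual: 273 days.
Total: 1003 days.
1003 mod 7 = 2, so 2 days before Wednesday is Monday.

Monday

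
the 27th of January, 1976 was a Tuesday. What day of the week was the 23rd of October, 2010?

Day-of-year of January 27, 1976: 27.
Day-of-year of October 23, 2010: 296.
1976 has 366 days, so 366 − 27 = 339 days remain in 1976.
Full years 1977–2009: 25 common + 8 leap = 25×365 + 8×366 = 12053 days.
Total: 339 + 12053 + 296 = 12688 days.
12688 mod 7 = 4, so 4 days after Tuesday is Saturday.

Saturday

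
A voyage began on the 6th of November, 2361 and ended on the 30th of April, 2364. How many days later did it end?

906

November 6, 2361 → November 6, 2362: 365 days.
November 6, 2362 → November 6, 2363: 365 days.
November 2363: 30 − 6 = 24 days remain.
Then December (31), January (31), February 2364 (29), March (31): 31 + 31 + 29 + 31 = 122 days.
April 1–30, 2364: 30 days.
Residual: 176 days.
Total: 906 days.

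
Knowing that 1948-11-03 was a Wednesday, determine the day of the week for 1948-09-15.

Count forward from the earlier date (September 15, 1948) to the later (November 3, 1948):
September 1948: 30 − 15 = 15 days remain.
Then October (31): 31 days.
November 1–3, 1948: 3 days.
Total: 15 + 31 + 3 = 49 days.
49 is a multiple of 7, so 1948-09-15 falls on the same weekday: Wednesday.

Wednesday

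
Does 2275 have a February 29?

2275 is not a leap year.

No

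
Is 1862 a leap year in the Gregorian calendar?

1862 is not a leap year.

No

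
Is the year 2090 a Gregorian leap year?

No

2090 is not a leap year.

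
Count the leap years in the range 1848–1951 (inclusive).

25

Years divisible by 4: 1848, 1852, …, 1948 — 26 in all.
Of these, 1900 is divisible by 100 but not 400, so not leap.
Leap years: 26 − 1 = 25.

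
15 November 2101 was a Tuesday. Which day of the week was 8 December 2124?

From November 15, 2101 to November 15, 2124: 23 years, of which 6 contain a Feb 29 — 17×365 + 6×366 = 8401 days.
November 2124: 30 − 15 = 15 days remain.
December 1–8, 2124: 8 days.
Residual: 23 days.
Total: 8424 days.
8424 mod 7 = 3, so 3 days after Tuesday is Friday.

Friday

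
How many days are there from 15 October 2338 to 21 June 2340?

Day-of-year of October 15, 2338: 288.
Day-of-year of June 21, 2340: 173.
2338 has 365 days, so 365 − 288 = 77 days remain in 2338.
Full years: 2339: 365. Sum = 365.
Total: 77 + 365 + 173 = 615 days.

615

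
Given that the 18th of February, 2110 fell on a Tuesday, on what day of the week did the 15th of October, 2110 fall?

Wednesday

February 2110: 28 − 18 = 10 days remain (2110 is not a leap year, so February has 28 days).
Then March (31), April (30), May (31), June (30), July (31), August (31), September (30): 31 + 30 + 31 + 30 + 31 + 31 + 30 = 214 days.
October 1–15, 2110: 15 days.
Total: 10 + 214 + 15 = 239 days.
239 mod 7 = 1, so 1 day after Tuesday is Wednesday.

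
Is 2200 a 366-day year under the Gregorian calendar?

No

2200 is not a leap year (divisible by 100 but not 400).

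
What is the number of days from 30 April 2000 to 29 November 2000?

213

April 2000: 30 − 30 = 0 days remain.
Then May (31), June (30), July (31), August (31), September (30), October (31): 31 + 30 + 31 + 31 + 30 + 31 = 184 days.
November 1–29, 2000: 29 days.
Total: 0 + 184 + 29 = 213 days.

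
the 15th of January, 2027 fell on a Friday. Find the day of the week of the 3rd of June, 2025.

Tuesday

Count forward from the earlier date (June 3, 2025) to the later (January 15, 2027):
Day-of-year of June 3, 2025: 154.
Day-of-year of January 15, 2027: 15.
2025 has 365 days, so 365 − 154 = 211 days remain in 2025.
Full years: 2026: 365. Sum = 365.
Total: 211 + 365 + 15 = 591 days.
591 mod 7 = 3, so 3 days before Friday is Tuesday.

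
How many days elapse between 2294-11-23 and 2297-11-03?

November 23, 2294 → November 23, 2295: 365 days.
November 23, 2295 → November 23, 2296: 366 days (2296 is a leap year).
November 2296: 30 − 23 = 7 days remain.
Then 11 full months totalling 335 days.
November 1–3, 2297: 3 days.
Residual: 345 days.
Total: 1076 days.

1076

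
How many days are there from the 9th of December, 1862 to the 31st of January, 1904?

15027

From December 9, 1862 to December 9, 1903: 41 years, of which 9 contain a Feb 29 — 32×365 + 9×366 = 14974 days.
(1900 is not a leap year (divisible by 100 but not 400).)
December 1903: 31 − 9 = 22 days remain.
January 1–31, 1904: 31 days.
Residual: 53 days.
Total: 15027 days.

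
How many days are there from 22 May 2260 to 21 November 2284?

Day-of-year of May 22, 2260: 143.
Day-of-year of November 21, 2284: 326.
2260 has 366 days, so 366 − 143 = 223 days remain in 2260.
Full years 2261–2283: 18 common + 5 leap = 18×365 + 5×366 = 8400 days.
Total: 223 + 8400 + 326 = 8949 days.

8949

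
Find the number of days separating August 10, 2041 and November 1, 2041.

83

August 2041: 31 − 10 = 21 days remain.
Then September (30), October (31): 30 + 31 = 61 days.
November 1, 2041: 1 day.
Total: 21 + 61 + 1 = 83 days.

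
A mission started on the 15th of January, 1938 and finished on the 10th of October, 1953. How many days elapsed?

5747

From January 15, 1938 to January 15, 1953: 15 years, of which 4 contain a Feb 29 — 11×365 + 4×366 = 5479 days.
January 1953: 31 − 15 = 16 days remain.
Then February 1953 (28), March (31), April (30), May (31), June (30), July (31), August (31), September (30): 28 + 31 + 30 + 31 + 30 + 31 + 31 + 30 = 242 days.
October 1–10, 1953: 10 days.
Residual: 268 days.
Total: 5747 days.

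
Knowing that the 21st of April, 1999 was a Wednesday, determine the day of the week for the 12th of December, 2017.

Tuesday

Day-of-year of April 21, 1999: 111.
Day-of-year of December 12, 2017: 346.
1999 has 365 days, so 365 − 111 = 254 days remain in 1999.
Full years 2000–2016: 12 common + 5 leap = 12×365 + 5×366 = 6210 days.
Total: 254 + 6210 + 346 = 6810 days.
6810 mod 7 = 6, so 6 days after Wednesday is Tuesday.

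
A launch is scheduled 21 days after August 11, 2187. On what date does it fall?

September 1, 2187

Count 21 days after August 11, 2187:
August 2187: 31 − 11 = 20 days remain.
September 1, 2187: 1 day.
Total: 20 + 1 = 21 days.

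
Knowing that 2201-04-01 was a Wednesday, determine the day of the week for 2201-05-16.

April 2201: 30 − 1 = 29 days remain.
May 1–16, 2201: 16 days.
Total: 29 + 16 = 45 days.
45 mod 7 = 3, so 3 days after Wednesday is Saturday.

Saturday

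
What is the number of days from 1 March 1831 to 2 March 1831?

Within March 1831: 2 − 1 = 1 day.

1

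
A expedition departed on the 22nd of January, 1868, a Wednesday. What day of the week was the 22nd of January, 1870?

January 1868: 31 − 22 = 9 days remain.
Then 23 full months totalling 700 days.
January 1–22, 1870: 22 days.
Total: 9 + 700 + 22 = 731 days.
731 mod 7 = 3, so 3 days after Wednesday is Saturday.

Saturday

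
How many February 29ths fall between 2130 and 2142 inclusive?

Years divisible by 4 in [2130, 2142]: 2132, 2136, 2140.
No century exceptions apply. Count: 3.

3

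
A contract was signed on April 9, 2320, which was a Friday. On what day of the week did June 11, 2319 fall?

Wednesday

Count forward from the earlier date (June 11, 2319) to the later (April 9, 2320):
June 2319: 30 − 11 = 19 days remain.
Then 9 full months totalling 275 days.
April 1–9, 2320: 9 days.
Total: 19 + 275 + 9 = 303 days.
303 mod 7 = 2, so 2 days before Friday is Wednesday.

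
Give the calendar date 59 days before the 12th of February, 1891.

the 15th of December, 1890

Count 59 days before February 12, 1891:
December 1890: 31 − 15 = 16 days remain.
Then January (31): 31 days.
February 1–12, 1891: 12 days (1891 is not a leap year).
Residual: 59 days.
Total: 59 days.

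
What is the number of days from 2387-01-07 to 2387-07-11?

January 2387: 31 − 7 = 24 days remain.
Then February 2387 (28), March (31), April (30), May (31), June (30): 28 + 31 + 30 + 31 + 30 = 150 days.
July 1–11, 2387: 11 days.
Total: 24 + 150 + 11 = 185 days.

185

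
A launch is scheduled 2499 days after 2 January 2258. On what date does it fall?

5 November 2264

Count 2499 days after January 2, 2258:
Day-of-year of January 2, 2258: 2.
Day-of-year of November 5, 2264: 310.
2258 has 365 days, so 365 − 2 = 363 days remain in 2258.
Full years: 2259: 365; 2260: 366; 2261: 365; 2262: 365; 2263: 365. Sum = 1826.
Total: 363 + 1826 + 310 = 2499 days.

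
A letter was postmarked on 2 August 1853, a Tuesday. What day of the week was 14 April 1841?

Count forward from the earlier date (April 14, 1841) to the later (August 2, 1853):
From April 14, 1841 to April 14, 1853: 12 years, of which 3 contain a Feb 29 — 9×365 + 3×366 = 4383 days.
April 1853: 30 − 14 = 16 days remain.
Then May (31), June (30), July (31): 31 + 30 + 31 = 92 days.
August 1–2, 1853: 2 days.
Residual: 110 days.
Total: 4493 days.
4493 mod 7 = 6, so 6 days before Tuesday is Wednesday.

Wednesday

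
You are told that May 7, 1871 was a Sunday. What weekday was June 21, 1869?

Monday

Count forward from the earlier date (June 21, 1869) to the later (May 7, 1871):
June 1869: 30 − 21 = 9 days remain.
Then 22 full months totalling 669 days.
May 1–7, 1871: 7 days.
Total: 9 + 669 + 7 = 685 days.
685 mod 7 = 6, so 6 days before Sunday is Monday.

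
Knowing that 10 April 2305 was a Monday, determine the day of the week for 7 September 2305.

April 2305: 30 − 10 = 20 days remain.
Then May (31), June (30), July (31), August (31): 31 + 30 + 31 + 31 = 123 days.
September 1–7, 2305: 7 days.
Total: 20 + 123 + 7 = 150 days.
150 mod 7 = 3, so 3 days after Monday is Thursday.

Thursday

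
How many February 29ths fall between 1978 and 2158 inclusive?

44

Years divisible by 4: 1980, 1984, …, 2156 — 45 in all.
Of these, 2100 is divisible by 100 but not 400, so not leap.
2000 is divisible by 400, so still leap.
Leap years: 45 − 1 = 44.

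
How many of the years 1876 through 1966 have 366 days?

22

Years divisible by 4: 1876, 1880, …, 1964 — 23 in all.
Of these, 1900 is divisible by 100 but not 400, so not leap.
Leap years: 23 − 1 = 22.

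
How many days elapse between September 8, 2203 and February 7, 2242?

From September 8, 2203 to September 8, 2241: 38 years, of which 10 contain a Feb 29 — 28×365 + 10×366 = 13880 days.
September 2241: 30 − 8 = 22 days remain.
Then October (31), November (30), December (31), January (31): 31 + 30 + 31 + 31 = 123 days.
February 1–7, 2242: 7 days (2242 is not a leap year).
Residual: 152 days.
Total: 14032 days.

14032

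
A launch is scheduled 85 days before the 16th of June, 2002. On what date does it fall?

the 23rd of March, 2002

Count 85 days before June 16, 2002:
March 2002: 31 − 23 = 8 days remain.
Then April (30), May (31): 30 + 31 = 61 days.
June 1–16, 2002: 16 days.
Total: 8 + 61 + 16 = 85 days.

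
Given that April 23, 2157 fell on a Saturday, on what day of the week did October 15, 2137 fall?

Count forward from the earlier date (October 15, 2137) to the later (April 23, 2157):
Day-of-year of October 15, 2137: 288.
Day-of-year of April 23, 2157: 113.
2137 has 365 days, so 365 − 288 = 77 days remain in 2137.
Full years 2138–2156: 14 common + 5 leap = 14×365 + 5×366 = 6940 days.
Total: 77 + 6940 + 113 = 7130 days.
7130 mod 7 = 4, so 4 days before Saturday is Tuesday.

Tuesday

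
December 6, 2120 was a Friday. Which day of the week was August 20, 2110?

Wednesday

Count forward from the earlier date (August 20, 2110) to the later (December 6, 2120):
From August 20, 2110 to August 20, 2120: 10 years, of which 3 contain a Feb 29 — 7×365 + 3×366 = 3653 days.
August 2120: 31 − 20 = 11 days remain.
Then September (30), October (31), November (30): 30 + 31 + 30 = 91 days.
December 1–6, 2120: 6 days.
Residual: 108 days.
Total: 3761 days.
3761 mod 7 = 2, so 2 days before Friday is Wednesday.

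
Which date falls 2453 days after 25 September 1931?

13 June 1938

Count 2453 days after September 25, 1931:
Day-of-year of September 25, 1931: 268.
Day-of-year of June 13, 1938: 164.
1931 has 365 days, so 365 − 268 = 97 days remain in 1931.
Full years: 1932: 366; 1933: 365; 1934: 365; 1935: 365; 1936: 366; 1937: 365. Sum = 2192.
Total: 97 + 2192 + 164 = 2453 days.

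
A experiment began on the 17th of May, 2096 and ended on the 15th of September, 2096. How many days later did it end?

May 2096: 31 − 17 = 14 days remain.
Then June (30), July (31), August (31): 30 + 31 + 31 = 92 days.
September 1–15, 2096: 15 days.
Total: 14 + 92 + 15 = 121 days.

121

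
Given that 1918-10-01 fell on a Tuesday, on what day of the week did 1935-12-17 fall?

From October 1, 1918 to October 1, 1935: 17 years, of which 4 contain a Feb 29 — 13×365 + 4×366 = 6209 days.
October 1935: 31 − 1 = 30 days remain.
Then November (30): 30 days.
December 1–17, 1935: 17 days.
Residual: 77 days.
Total: 6286 days.
6286 is a multiple of 7, so 1935-12-17 falls on the same weekday: Tuesday.

Tuesday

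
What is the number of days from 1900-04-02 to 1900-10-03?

184

April 1900: 30 − 2 = 28 days remain.
Then May (31), June (30), July (31), August (31), September (30): 31 + 30 + 31 + 31 + 30 = 153 days.
October 1–3, 1900: 3 days.
Total: 28 + 153 + 3 = 184 days.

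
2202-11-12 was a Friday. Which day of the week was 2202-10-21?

Count forward from the earlier date (October 21, 2202) to the later (November 12, 2202):
October 2202: 31 − 21 = 10 days remain.
November 1–12, 2202: 12 days.
Total: 10 + 12 = 22 days.
22 mod 7 = 1, so 1 day before Friday is Thursday.

Thursday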